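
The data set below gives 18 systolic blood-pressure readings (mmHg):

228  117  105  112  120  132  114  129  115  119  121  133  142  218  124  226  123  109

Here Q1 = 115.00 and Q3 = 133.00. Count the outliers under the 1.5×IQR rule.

3

IQR = 18.00; fences at 115.00 − 27.00 = 88.00 and 133.00 + 27.00 = 160.00.
Outside the cutoffs: 218, 226, 228.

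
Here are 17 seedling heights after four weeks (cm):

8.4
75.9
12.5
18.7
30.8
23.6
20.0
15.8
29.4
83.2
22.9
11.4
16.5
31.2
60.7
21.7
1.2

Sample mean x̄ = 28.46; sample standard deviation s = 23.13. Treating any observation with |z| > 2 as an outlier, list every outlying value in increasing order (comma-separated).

75.9, 83.2

Cutoffs at x̄ ± 2s: 28.46 ± 2·23.13 = [-17.80, 74.72].
75.9: z = 2.05, |z| > 2 → outlier.
83.2: z = 2.37, |z| > 2 → outlier.
Every other value lies within [-17.80, 74.72].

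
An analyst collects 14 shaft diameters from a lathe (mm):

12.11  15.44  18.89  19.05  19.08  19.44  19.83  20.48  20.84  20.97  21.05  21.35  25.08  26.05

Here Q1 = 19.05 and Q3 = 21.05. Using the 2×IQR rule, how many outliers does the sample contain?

IQR = 2.00; fences at 19.05 − 4.00 = 15.05 and 21.05 + 4.00 = 25.05.
Outside the cutoffs: 12.11, 25.08, 26.05.

3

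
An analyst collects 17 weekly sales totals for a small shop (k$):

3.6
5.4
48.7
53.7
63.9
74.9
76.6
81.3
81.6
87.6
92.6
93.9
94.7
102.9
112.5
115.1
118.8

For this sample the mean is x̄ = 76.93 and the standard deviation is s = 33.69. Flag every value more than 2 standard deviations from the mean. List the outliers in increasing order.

Cutoffs at x̄ ± 2s: 76.93 ± 2·33.69 = [9.55, 144.31].
3.6: z = -2.18, |z| > 2 → outlier.
5.4: z = -2.12, |z| > 2 → outlier.
Every other value lies within [9.55, 144.31].

3.6, 5.4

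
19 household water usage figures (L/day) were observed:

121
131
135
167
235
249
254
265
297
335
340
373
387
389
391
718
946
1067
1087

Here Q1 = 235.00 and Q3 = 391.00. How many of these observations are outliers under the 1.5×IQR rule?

4

IQR = 156.00; fences at 235.00 − 234.00 = 1.00 and 391.00 + 234.00 = 625.00.
Outside the cutoffs: 718, 946, 1067, 1087.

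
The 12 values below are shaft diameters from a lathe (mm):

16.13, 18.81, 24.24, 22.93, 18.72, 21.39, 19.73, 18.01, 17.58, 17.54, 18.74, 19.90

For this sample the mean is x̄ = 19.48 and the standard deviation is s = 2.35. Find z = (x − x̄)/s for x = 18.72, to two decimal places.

-0.32

z = (18.72 − 19.48) / 2.35 = -0.32.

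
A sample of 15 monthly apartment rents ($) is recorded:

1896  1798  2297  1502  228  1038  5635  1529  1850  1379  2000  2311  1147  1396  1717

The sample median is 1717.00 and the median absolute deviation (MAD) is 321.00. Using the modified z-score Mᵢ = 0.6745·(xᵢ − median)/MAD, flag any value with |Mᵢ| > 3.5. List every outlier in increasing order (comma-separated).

5635

|Mᵢ| > 3.5 ⇔ |xᵢ − 1717.00| > 3.5·321.00/0.6745 = 1665.68.
So outliers lie outside [51.32, 3382.68].
5635: M = 8.23 → outlier.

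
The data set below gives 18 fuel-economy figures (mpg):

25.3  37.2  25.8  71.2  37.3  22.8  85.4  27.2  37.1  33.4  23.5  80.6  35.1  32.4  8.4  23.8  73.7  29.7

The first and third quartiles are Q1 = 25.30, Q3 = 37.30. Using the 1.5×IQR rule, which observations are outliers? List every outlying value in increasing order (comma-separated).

IQR = Q3 − Q1 = 37.30 − 25.30 = 12.00.
Lower fence = Q1 − 1.5·IQR = 25.30 − 18.00 = 7.30.
Upper fence = Q3 + 1.5·IQR = 37.30 + 18.00 = 55.30.
71.2 > 55.30 → outlier.
73.7 > 55.30 → outlier.
80.6 > 55.30 → outlier.
85.4 > 55.30 → outlier.
All remaining values lie within [7.30, 55.30].

71.2, 73.7, 80.6, 85.4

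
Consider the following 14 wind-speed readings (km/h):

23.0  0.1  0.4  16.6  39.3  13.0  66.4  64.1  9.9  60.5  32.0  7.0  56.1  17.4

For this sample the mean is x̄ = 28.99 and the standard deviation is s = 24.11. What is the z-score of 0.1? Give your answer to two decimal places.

-1.20

z = (0.1 − 28.99) / 24.11 = -1.20.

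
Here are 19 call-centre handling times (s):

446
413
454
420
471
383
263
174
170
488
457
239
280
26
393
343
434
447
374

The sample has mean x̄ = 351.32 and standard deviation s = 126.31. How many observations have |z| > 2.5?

1

Cutoffs: x̄ ± 2.5s = [35.545, 667.095].
Outside the cutoffs: 26.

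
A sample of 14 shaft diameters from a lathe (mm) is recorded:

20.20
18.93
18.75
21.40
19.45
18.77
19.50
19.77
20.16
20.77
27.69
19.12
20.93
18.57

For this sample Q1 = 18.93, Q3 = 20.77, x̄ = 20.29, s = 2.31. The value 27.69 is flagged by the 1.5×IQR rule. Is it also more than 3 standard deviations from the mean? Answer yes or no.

z = (27.69 − 20.29) / 2.31 = 3.20.
|z| = 3.20 > 3.

yes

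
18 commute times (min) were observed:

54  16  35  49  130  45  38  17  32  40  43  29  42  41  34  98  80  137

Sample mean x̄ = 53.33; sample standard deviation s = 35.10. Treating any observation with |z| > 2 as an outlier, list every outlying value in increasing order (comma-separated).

Cutoffs at x̄ ± 2s: 53.33 ± 2·35.10 = [-16.87, 123.53].
130: z = 2.18, |z| > 2 → outlier.
137: z = 2.38, |z| > 2 → outlier.
Every other value lies within [-16.87, 123.53].

130, 137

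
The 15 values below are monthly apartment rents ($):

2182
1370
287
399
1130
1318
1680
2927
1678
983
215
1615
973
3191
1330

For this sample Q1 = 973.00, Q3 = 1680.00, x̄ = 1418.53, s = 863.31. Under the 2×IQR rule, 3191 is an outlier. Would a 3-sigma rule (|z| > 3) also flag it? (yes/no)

no

z = (3191 − 1418.53) / 863.31 = 2.05.
|z| = 2.05 ≤ 3.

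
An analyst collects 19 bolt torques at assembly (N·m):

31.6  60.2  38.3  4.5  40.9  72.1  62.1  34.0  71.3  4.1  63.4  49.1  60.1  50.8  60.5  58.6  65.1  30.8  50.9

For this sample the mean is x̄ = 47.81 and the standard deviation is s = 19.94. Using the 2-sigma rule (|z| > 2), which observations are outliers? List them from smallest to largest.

4.1, 4.5

Cutoffs at x̄ ± 2s: 47.81 ± 2·19.94 = [7.93, 87.69].
4.1: z = -2.19, |z| > 2 → outlier.
4.5: z = -2.17, |z| > 2 → outlier.
Every other value lies within [7.93, 87.69].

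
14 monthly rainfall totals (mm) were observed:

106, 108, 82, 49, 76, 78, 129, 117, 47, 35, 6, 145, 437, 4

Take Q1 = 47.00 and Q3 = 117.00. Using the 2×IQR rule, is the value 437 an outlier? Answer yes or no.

yes

IQR = Q3 − Q1 = 117.00 − 47.00 = 70.00.
Lower fence = Q1 − 2·IQR = 47.00 − 140.00 = -93.00.
Upper fence = Q3 + 2·IQR = 117.00 + 140.00 = 257.00.
437 lies above the upper fence.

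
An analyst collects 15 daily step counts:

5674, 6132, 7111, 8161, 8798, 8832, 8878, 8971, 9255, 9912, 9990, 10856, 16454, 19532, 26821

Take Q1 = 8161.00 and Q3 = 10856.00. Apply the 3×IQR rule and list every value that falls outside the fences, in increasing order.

IQR = Q3 − Q1 = 10856.00 − 8161.00 = 2695.00.
Lower fence = Q1 − 3·IQR = 8161.00 − 8085.00 = 76.00.
Upper fence = Q3 + 3·IQR = 10856.00 + 8085.00 = 18941.00.
19532 > 18941.00 → outlier.
26821 > 18941.00 → outlier.
All remaining values lie within [76.00, 18941.00].

19532, 26821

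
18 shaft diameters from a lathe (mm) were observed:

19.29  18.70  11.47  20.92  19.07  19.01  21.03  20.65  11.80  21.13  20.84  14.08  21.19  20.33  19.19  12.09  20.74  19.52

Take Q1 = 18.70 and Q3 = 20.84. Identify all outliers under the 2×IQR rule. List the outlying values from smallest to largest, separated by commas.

IQR = Q3 − Q1 = 20.84 − 18.70 = 2.14.
Lower fence = Q1 − 2·IQR = 18.70 − 4.28 = 14.42.
Upper fence = Q3 + 2·IQR = 20.84 + 4.28 = 25.12.
11.47 < 14.42 → outlier.
11.80 < 14.42 → outlier.
12.09 < 14.42 → outlier.
14.08 < 14.42 → outlier.
All remaining values lie within [14.42, 25.12].

11.47, 11.80, 12.09, 14.08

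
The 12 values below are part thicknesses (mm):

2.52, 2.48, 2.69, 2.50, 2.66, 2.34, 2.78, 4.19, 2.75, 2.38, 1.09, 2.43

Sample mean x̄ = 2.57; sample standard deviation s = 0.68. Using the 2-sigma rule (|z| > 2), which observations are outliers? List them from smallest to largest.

Cutoffs at x̄ ± 2s: 2.57 ± 2·0.68 = [1.21, 3.93].
1.09: z = -2.18, |z| > 2 → outlier.
4.19: z = 2.38, |z| > 2 → outlier.
Every other value lies within [1.21, 3.93].

1.09, 4.19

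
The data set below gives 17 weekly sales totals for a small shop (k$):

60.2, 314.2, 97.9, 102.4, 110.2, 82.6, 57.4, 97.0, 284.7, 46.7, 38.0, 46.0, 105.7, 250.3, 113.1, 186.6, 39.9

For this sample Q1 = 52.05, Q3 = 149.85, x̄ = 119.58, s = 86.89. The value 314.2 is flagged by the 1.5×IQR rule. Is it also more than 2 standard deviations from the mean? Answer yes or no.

z = (314.2 − 119.58) / 86.89 = 2.24.
|z| = 2.24 > 2.

yes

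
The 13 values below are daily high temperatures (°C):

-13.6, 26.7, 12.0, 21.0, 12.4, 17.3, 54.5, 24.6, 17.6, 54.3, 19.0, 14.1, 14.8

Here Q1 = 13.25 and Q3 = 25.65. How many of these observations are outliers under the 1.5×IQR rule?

IQR = 12.40; fences at 13.25 − 18.60 = -5.35 and 25.65 + 18.60 = 44.25.
Outside the cutoffs: -13.6, 54.3, 54.5.

3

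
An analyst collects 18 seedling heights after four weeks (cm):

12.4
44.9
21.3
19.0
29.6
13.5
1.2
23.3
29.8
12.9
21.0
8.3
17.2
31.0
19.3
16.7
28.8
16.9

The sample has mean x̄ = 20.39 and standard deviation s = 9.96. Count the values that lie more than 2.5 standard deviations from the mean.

Cutoffs: x̄ ± 2.5s = [-4.51, 45.29].
Every value lies within the cutoffs.

0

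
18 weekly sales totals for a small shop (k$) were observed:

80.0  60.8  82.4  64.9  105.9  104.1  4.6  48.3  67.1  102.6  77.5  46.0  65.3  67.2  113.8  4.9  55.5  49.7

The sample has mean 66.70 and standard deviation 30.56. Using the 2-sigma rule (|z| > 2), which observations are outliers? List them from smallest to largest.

Cutoffs at x̄ ± 2s: 66.70 ± 2·30.56 = [5.58, 127.82].
4.6: z = -2.03, |z| > 2 → outlier.
4.9: z = -2.02, |z| > 2 → outlier.
Every other value lies within [5.58, 127.82].

4.6, 4.9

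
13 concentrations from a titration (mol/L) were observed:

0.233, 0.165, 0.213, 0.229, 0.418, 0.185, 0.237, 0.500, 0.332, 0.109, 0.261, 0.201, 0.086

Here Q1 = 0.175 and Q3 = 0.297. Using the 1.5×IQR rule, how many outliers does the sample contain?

IQR = 0.122; fences at 0.175 − 0.183 = -0.008 and 0.297 + 0.183 = 0.480.
Outside the cutoffs: 0.500.

1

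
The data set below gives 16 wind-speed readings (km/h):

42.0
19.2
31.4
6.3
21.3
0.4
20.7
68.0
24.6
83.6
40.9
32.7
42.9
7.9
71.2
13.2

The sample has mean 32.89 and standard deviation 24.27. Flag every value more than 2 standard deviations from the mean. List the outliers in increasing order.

Cutoffs at x̄ ± 2s: 32.89 ± 2·24.27 = [-15.65, 81.43].
83.6: z = 2.09, |z| > 2 → outlier.
Every other value lies within [-15.65, 81.43].

83.6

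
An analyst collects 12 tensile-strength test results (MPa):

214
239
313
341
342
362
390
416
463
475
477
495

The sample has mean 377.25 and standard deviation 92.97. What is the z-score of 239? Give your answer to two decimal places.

-1.49

z = (239 − 377.25) / 92.97 = -1.49.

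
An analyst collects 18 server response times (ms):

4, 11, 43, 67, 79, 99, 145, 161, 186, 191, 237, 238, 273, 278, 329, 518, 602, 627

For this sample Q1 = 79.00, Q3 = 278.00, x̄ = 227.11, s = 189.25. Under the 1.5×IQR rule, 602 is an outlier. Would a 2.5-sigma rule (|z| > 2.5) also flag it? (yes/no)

no

z = (602 − 227.11) / 189.25 = 1.98.
|z| = 1.98 ≤ 2.5.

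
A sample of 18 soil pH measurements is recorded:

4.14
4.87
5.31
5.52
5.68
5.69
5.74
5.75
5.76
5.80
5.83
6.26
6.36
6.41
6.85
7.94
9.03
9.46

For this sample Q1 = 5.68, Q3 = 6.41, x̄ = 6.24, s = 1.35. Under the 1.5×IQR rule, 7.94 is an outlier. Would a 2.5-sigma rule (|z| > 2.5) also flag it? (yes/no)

no

z = (7.94 − 6.24) / 1.35 = 1.26.
|z| = 1.26 ≤ 2.5.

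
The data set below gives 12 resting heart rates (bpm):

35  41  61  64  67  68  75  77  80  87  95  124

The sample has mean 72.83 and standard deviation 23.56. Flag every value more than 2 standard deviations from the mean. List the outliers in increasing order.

124

Cutoffs at x̄ ± 2s: 72.83 ± 2·23.56 = [25.71, 119.95].
124: z = 2.17, |z| > 2 → outlier.
Every other value lies within [25.71, 119.95].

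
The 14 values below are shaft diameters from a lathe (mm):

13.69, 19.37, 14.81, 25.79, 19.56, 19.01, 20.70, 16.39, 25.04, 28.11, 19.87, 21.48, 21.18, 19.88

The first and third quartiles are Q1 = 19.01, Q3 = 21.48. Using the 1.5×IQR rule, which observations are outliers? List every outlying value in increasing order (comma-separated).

13.69, 14.81, 25.79, 28.11

IQR = Q3 − Q1 = 21.48 − 19.01 = 2.47.
Lower fence = Q1 − 1.5·IQR = 19.01 − 3.705 = 15.305.
Upper fence = Q3 + 1.5·IQR = 21.48 + 3.705 = 25.185.
13.69 < 15.305 → outlier.
14.81 < 15.305 → outlier.
25.79 > 25.185 → outlier.
28.11 > 25.185 → outlier.
All remaining values lie within [15.305, 25.185].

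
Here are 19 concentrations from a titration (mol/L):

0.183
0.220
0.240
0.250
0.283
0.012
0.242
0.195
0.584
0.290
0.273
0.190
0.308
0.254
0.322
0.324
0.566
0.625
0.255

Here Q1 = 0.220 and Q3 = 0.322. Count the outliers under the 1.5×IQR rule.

4

IQR = 0.102; fences at 0.220 − 0.153 = 0.067 and 0.322 + 0.153 = 0.475.
Outside the cutoffs: 0.012, 0.566, 0.584, 0.625.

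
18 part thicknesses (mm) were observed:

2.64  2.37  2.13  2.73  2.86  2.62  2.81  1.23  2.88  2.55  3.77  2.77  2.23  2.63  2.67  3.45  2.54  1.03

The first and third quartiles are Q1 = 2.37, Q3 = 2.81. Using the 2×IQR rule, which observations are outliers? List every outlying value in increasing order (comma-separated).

IQR = Q3 − Q1 = 2.81 − 2.37 = 0.44.
Lower fence = Q1 − 2·IQR = 2.37 − 0.88 = 1.49.
Upper fence = Q3 + 2·IQR = 2.81 + 0.88 = 3.69.
1.03 < 1.49 → outlier.
1.23 < 1.49 → outlier.
3.77 > 3.69 → outlier.
All remaining values lie within [1.49, 3.69].

1.03, 1.23, 3.77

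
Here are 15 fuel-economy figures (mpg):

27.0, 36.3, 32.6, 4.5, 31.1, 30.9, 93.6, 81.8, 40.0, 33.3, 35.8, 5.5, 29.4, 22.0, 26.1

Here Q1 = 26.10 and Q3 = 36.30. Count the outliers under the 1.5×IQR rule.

4

IQR = 10.20; fences at 26.10 − 15.30 = 10.80 and 36.30 + 15.30 = 51.60.
Outside the cutoffs: 4.5, 5.5, 81.8, 93.6.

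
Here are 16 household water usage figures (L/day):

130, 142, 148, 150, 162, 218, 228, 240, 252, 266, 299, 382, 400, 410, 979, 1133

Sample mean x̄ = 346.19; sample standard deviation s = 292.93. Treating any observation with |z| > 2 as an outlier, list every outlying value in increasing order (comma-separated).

979, 1133

Cutoffs at x̄ ± 2s: 346.19 ± 2·292.93 = [-239.67, 932.05].
979: z = 2.16, |z| > 2 → outlier.
1133: z = 2.69, |z| > 2 → outlier.
Every other value lies within [-239.67, 932.05].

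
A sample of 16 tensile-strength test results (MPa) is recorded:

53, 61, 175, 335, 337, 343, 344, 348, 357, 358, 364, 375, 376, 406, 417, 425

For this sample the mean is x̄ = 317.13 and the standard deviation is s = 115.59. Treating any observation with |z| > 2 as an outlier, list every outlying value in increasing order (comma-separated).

Cutoffs at x̄ ± 2s: 317.13 ± 2·115.59 = [85.95, 548.31].
53: z = -2.29, |z| > 2 → outlier.
61: z = -2.22, |z| > 2 → outlier.
Every other value lies within [85.95, 548.31].

53, 61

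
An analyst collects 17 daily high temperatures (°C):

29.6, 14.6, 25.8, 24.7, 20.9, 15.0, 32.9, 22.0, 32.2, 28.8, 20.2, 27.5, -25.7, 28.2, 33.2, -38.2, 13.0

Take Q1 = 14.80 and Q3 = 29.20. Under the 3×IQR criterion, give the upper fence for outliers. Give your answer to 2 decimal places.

72.40

IQR = Q3 − Q1 = 29.20 − 14.80 = 14.40.
Lower fence = Q1 − 3·IQR = 14.80 − 43.20 = -28.40.
Upper fence = Q3 + 3·IQR = 29.20 + 43.20 = 72.40.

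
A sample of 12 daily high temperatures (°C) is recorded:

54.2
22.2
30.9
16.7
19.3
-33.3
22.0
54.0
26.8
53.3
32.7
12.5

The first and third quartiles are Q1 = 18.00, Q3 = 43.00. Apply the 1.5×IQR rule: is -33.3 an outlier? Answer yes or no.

IQR = Q3 − Q1 = 43.00 − 18.00 = 25.00.
Lower fence = Q1 − 1.5·IQR = 18.00 − 37.50 = -19.50.
Upper fence = Q3 + 1.5·IQR = 43.00 + 37.50 = 80.50.
-33.3 lies below the lower fence.

yes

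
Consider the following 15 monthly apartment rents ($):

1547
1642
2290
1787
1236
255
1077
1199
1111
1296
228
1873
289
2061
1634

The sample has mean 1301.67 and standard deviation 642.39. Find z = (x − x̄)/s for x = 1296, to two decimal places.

z = (1296 − 1301.67) / 642.39 = -0.01.

-0.01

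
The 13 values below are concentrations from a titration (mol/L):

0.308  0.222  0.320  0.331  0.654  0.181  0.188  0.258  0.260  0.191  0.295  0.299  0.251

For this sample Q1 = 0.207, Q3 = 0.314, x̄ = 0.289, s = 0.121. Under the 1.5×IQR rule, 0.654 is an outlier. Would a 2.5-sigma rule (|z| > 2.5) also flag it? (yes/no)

yes

z = (0.654 − 0.289) / 0.121 = 3.02.
|z| = 3.02 > 2.5.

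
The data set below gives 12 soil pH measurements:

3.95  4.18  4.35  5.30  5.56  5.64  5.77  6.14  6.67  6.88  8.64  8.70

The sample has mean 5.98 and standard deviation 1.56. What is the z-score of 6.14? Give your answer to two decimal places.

0.10

z = (6.14 − 5.98) / 1.56 = 0.10.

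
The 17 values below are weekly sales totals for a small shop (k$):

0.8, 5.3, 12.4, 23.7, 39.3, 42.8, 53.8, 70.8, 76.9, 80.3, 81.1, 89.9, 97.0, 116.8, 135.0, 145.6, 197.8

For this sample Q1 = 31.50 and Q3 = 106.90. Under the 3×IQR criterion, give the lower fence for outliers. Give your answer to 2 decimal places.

IQR = Q3 − Q1 = 106.90 − 31.50 = 75.40.
Lower fence = Q1 − 3·IQR = 31.50 − 226.20 = -194.70.
Upper fence = Q3 + 3·IQR = 106.90 + 226.20 = 333.10.

-194.70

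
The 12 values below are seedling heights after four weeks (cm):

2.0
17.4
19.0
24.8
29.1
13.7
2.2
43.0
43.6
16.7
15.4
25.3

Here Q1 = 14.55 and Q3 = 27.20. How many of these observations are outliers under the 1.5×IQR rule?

IQR = 12.65; fences at 14.55 − 18.975 = -4.425 and 27.20 + 18.975 = 46.175.
Every value lies within the cutoffs.

0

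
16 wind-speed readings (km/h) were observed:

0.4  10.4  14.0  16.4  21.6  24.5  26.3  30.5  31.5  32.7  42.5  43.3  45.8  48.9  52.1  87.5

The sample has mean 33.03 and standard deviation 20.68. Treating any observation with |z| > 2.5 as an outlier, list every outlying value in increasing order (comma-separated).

Cutoffs at x̄ ± 2.5s: 33.03 ± 2.5·20.68 = [-18.67, 84.73].
87.5: z = 2.63, |z| > 2.5 → outlier.
Every other value lies within [-18.67, 84.73].

87.5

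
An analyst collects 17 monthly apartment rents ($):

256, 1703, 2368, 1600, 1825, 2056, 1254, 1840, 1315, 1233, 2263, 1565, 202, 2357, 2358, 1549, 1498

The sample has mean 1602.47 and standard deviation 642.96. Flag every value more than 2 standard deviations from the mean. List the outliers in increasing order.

Cutoffs at x̄ ± 2s: 1602.47 ± 2·642.96 = [316.55, 2888.39].
202: z = -2.18, |z| > 2 → outlier.
256: z = -2.09, |z| > 2 → outlier.
Every other value lies within [316.55, 2888.39].

202, 256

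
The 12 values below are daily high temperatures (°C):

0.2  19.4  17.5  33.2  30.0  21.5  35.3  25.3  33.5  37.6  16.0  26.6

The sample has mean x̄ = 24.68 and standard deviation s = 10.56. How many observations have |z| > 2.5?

Cutoffs: x̄ ± 2.5s = [-1.72, 51.08].
Every value lies within the cutoffs.

0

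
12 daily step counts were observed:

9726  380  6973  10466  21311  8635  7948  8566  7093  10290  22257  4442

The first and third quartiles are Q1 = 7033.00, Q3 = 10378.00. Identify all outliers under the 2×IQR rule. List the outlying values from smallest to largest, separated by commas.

IQR = Q3 − Q1 = 10378.00 − 7033.00 = 3345.00.
Lower fence = Q1 − 2·IQR = 7033.00 − 6690.00 = 343.00.
Upper fence = Q3 + 2·IQR = 10378.00 + 6690.00 = 17068.00.
21311 > 17068.00 → outlier.
22257 > 17068.00 → outlier.
All remaining values lie within [343.00, 17068.00].

21311, 22257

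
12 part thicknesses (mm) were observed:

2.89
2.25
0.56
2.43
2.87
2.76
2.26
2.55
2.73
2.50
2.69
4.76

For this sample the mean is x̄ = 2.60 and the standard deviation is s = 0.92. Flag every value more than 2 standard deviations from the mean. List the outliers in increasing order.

Cutoffs at x̄ ± 2s: 2.60 ± 2·0.92 = [0.76, 4.44].
0.56: z = -2.22, |z| > 2 → outlier.
4.76: z = 2.35, |z| > 2 → outlier.
Every other value lies within [0.76, 4.44].

0.56, 4.76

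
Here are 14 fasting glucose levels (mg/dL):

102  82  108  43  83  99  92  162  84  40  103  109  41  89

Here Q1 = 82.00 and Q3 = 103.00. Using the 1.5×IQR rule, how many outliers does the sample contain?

4

IQR = 21.00; fences at 82.00 − 31.50 = 50.50 and 103.00 + 31.50 = 134.50.
Outside the cutoffs: 40, 41, 43, 162.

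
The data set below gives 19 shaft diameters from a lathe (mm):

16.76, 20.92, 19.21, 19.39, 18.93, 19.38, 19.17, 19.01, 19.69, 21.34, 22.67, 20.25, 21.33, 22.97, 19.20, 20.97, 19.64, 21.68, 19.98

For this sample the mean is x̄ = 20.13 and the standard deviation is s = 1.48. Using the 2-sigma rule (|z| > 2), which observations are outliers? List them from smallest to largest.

16.76

Cutoffs at x̄ ± 2s: 20.13 ± 2·1.48 = [17.17, 23.09].
16.76: z = -2.28, |z| > 2 → outlier.
Every other value lies within [17.17, 23.09].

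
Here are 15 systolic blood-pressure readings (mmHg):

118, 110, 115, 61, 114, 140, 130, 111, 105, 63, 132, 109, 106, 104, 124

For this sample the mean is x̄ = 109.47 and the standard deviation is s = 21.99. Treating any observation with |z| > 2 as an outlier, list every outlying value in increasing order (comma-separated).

61, 63

Cutoffs at x̄ ± 2s: 109.47 ± 2·21.99 = [65.49, 153.45].
61: z = -2.20, |z| > 2 → outlier.
63: z = -2.11, |z| > 2 → outlier.
Every other value lies within [65.49, 153.45].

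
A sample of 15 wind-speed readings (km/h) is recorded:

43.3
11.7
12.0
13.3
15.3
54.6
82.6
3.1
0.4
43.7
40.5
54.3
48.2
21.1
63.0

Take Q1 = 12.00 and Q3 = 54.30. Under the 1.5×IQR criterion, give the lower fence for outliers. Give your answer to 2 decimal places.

-51.45

IQR = Q3 − Q1 = 54.30 − 12.00 = 42.30.
Lower fence = Q1 − 1.5·IQR = 12.00 − 63.45 = -51.45.
Upper fence = Q3 + 1.5·IQR = 54.30 + 63.45 = 117.75.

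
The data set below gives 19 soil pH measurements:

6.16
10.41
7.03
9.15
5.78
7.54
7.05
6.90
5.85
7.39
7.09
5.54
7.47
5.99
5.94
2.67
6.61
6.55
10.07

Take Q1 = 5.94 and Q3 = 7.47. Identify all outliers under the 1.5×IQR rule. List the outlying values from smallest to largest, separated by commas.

2.67, 10.07, 10.41

IQR = Q3 − Q1 = 7.47 − 5.94 = 1.53.
Lower fence = Q1 − 1.5·IQR = 5.94 − 2.295 = 3.645.
Upper fence = Q3 + 1.5·IQR = 7.47 + 2.295 = 9.765.
2.67 < 3.645 → outlier.
10.07 > 9.765 → outlier.
10.41 > 9.765 → outlier.
All remaining values lie within [3.645, 9.765].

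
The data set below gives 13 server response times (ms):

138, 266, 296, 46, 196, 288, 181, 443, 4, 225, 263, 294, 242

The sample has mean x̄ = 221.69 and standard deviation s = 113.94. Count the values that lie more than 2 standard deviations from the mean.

0

Cutoffs: x̄ ± 2s = [-6.19, 449.57].
Every value lies within the cutoffs.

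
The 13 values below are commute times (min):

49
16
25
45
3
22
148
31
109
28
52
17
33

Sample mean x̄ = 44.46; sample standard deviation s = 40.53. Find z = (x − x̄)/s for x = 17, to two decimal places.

z = (17 − 44.46) / 40.53 = -0.68.

-0.68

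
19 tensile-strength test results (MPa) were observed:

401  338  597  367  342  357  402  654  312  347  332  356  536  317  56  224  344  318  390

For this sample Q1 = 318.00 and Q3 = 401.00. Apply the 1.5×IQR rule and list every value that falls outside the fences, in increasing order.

IQR = Q3 − Q1 = 401.00 − 318.00 = 83.00.
Lower fence = Q1 − 1.5·IQR = 318.00 − 124.50 = 193.50.
Upper fence = Q3 + 1.5·IQR = 401.00 + 124.50 = 525.50.
56 < 193.50 → outlier.
536 > 525.50 → outlier.
597 > 525.50 → outlier.
654 > 525.50 → outlier.
All remaining values lie within [193.50, 525.50].

56, 536, 597, 654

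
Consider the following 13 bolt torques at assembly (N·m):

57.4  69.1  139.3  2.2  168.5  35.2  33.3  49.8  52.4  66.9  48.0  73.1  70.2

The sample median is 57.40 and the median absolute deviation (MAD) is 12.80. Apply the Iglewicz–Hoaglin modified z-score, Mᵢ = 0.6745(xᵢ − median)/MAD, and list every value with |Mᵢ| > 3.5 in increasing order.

139.3, 168.5

|Mᵢ| > 3.5 ⇔ |xᵢ − 57.40| > 3.5·12.80/0.6745 = 66.42.
So outliers lie outside [-9.02, 123.82].
139.3: M = 4.32 → outlier.
168.5: M = 5.85 → outlier.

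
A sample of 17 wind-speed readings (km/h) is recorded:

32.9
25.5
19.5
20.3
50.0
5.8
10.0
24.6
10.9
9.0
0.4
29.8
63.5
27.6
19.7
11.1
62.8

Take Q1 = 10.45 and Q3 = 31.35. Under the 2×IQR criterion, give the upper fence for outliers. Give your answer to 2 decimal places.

73.15

IQR = Q3 − Q1 = 31.35 − 10.45 = 20.90.
Lower fence = Q1 − 2·IQR = 10.45 − 41.80 = -31.35.
Upper fence = Q3 + 2·IQR = 31.35 + 41.80 = 73.15.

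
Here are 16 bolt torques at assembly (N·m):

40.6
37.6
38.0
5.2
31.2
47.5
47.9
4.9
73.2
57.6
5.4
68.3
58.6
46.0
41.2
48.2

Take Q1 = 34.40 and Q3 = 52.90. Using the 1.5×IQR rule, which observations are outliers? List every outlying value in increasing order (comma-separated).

4.9, 5.2, 5.4

IQR = Q3 − Q1 = 52.90 − 34.40 = 18.50.
Lower fence = Q1 − 1.5·IQR = 34.40 − 27.75 = 6.65.
Upper fence = Q3 + 1.5·IQR = 52.90 + 27.75 = 80.65.
4.9 < 6.65 → outlier.
5.2 < 6.65 → outlier.
5.4 < 6.65 → outlier.
All remaining values lie within [6.65, 80.65].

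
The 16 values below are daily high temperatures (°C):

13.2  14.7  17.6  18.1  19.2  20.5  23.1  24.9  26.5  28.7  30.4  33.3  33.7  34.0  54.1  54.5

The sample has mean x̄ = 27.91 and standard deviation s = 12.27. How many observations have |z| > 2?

Cutoffs: x̄ ± 2s = [3.37, 52.45].
Outside the cutoffs: 54.1, 54.5.

2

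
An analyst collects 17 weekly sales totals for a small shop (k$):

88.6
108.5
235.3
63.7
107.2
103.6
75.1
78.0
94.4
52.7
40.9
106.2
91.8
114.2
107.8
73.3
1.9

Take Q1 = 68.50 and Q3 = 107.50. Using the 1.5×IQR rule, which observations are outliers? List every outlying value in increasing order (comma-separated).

1.9, 235.3

IQR = Q3 − Q1 = 107.50 − 68.50 = 39.00.
Lower fence = Q1 − 1.5·IQR = 68.50 − 58.50 = 10.00.
Upper fence = Q3 + 1.5·IQR = 107.50 + 58.50 = 166.00.
1.9 < 10.00 → outlier.
235.3 > 166.00 → outlier.
All remaining values lie within [10.00, 166.00].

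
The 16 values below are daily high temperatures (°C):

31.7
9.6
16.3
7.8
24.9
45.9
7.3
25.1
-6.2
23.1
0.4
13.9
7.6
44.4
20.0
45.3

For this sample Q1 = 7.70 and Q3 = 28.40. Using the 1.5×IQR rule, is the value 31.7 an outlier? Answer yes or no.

no

IQR = Q3 − Q1 = 28.40 − 7.70 = 20.70.
Lower fence = Q1 − 1.5·IQR = 7.70 − 31.05 = -23.35.
Upper fence = Q3 + 1.5·IQR = 28.40 + 31.05 = 59.45.
31.7 lies within [-23.35, 59.45].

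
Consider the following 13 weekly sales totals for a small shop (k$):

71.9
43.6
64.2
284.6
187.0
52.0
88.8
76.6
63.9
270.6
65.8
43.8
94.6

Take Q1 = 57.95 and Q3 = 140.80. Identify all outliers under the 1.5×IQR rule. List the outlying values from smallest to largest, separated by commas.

270.6, 284.6

IQR = Q3 − Q1 = 140.80 − 57.95 = 82.85.
Lower fence = Q1 − 1.5·IQR = 57.95 − 124.275 = -66.325.
Upper fence = Q3 + 1.5·IQR = 140.80 + 124.275 = 265.075.
270.6 > 265.075 → outlier.
284.6 > 265.075 → outlier.
All remaining values lie within [-66.325, 265.075].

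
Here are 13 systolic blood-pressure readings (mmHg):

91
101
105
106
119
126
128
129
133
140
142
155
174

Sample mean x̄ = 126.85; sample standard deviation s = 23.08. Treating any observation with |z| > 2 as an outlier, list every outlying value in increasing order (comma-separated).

Cutoffs at x̄ ± 2s: 126.85 ± 2·23.08 = [80.69, 173.01].
174: z = 2.04, |z| > 2 → outlier.
Every other value lies within [80.69, 173.01].

174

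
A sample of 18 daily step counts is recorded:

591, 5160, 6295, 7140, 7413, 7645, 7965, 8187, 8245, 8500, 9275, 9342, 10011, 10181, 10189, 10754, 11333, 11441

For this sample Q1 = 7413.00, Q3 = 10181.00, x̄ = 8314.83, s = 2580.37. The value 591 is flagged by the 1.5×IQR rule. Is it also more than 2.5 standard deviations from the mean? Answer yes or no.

z = (591 − 8314.83) / 2580.37 = -2.99.
|z| = 2.99 > 2.5.

yes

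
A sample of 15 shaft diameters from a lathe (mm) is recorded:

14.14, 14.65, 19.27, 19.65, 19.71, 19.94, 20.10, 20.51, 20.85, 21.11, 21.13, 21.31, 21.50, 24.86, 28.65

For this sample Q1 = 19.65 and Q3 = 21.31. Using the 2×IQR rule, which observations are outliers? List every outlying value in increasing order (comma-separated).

14.14, 14.65, 24.86, 28.65

IQR = Q3 − Q1 = 21.31 − 19.65 = 1.66.
Lower fence = Q1 − 2·IQR = 19.65 − 3.32 = 16.33.
Upper fence = Q3 + 2·IQR = 21.31 + 3.32 = 24.63.
14.14 < 16.33 → outlier.
14.65 < 16.33 → outlier.
24.86 > 24.63 → outlier.
28.65 > 24.63 → outlier.
All remaining values lie within [16.33, 24.63].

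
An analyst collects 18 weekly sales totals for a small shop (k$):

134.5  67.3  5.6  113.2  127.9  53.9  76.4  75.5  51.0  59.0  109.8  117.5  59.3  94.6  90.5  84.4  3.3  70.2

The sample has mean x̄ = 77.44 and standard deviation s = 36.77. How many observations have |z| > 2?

Cutoffs: x̄ ± 2s = [3.90, 150.98].
Outside the cutoffs: 3.3.

1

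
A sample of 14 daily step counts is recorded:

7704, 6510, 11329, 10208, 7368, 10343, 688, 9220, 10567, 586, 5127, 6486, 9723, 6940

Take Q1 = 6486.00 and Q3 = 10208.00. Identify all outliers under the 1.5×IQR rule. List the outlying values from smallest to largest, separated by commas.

586, 688

IQR = Q3 − Q1 = 10208.00 − 6486.00 = 3722.00.
Lower fence = Q1 − 1.5·IQR = 6486.00 − 5583.00 = 903.00.
Upper fence = Q3 + 1.5·IQR = 10208.00 + 5583.00 = 15791.00.
586 < 903.00 → outlier.
688 < 903.00 → outlier.
All remaining values lie within [903.00, 15791.00].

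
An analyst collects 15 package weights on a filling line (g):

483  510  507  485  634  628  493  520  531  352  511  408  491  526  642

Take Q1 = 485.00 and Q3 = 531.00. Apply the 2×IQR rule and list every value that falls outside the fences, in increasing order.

352, 628, 634, 642

IQR = Q3 − Q1 = 531.00 − 485.00 = 46.00.
Lower fence = Q1 − 2·IQR = 485.00 − 92.00 = 393.00.
Upper fence = Q3 + 2·IQR = 531.00 + 92.00 = 623.00.
352 < 393.00 → outlier.
628 > 623.00 → outlier.
634 > 623.00 → outlier.
642 > 623.00 → outlier.
All remaining values lie within [393.00, 623.00].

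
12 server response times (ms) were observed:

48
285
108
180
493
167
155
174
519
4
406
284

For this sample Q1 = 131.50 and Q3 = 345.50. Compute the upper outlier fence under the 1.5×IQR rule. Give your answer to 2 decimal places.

666.50

IQR = Q3 − Q1 = 345.50 − 131.50 = 214.00.
Lower fence = Q1 − 1.5·IQR = 131.50 − 321.00 = -189.50.
Upper fence = Q3 + 1.5·IQR = 345.50 + 321.00 = 666.50.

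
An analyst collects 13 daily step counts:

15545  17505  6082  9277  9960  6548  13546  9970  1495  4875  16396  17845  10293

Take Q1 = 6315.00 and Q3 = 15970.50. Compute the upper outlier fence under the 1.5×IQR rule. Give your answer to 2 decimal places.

IQR = Q3 − Q1 = 15970.50 − 6315.00 = 9655.50.
Lower fence = Q1 − 1.5·IQR = 6315.00 − 14483.25 = -8168.25.
Upper fence = Q3 + 1.5·IQR = 15970.50 + 14483.25 = 30453.75.

30453.75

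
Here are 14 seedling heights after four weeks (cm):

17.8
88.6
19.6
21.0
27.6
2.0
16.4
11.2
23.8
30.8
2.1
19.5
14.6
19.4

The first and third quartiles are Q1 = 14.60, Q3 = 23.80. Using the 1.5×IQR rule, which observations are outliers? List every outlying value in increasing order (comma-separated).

88.6

IQR = Q3 − Q1 = 23.80 − 14.60 = 9.20.
Lower fence = Q1 − 1.5·IQR = 14.60 − 13.80 = 0.80.
Upper fence = Q3 + 1.5·IQR = 23.80 + 13.80 = 37.60.
88.6 > 37.60 → outlier.
All remaining values lie within [0.80, 37.60].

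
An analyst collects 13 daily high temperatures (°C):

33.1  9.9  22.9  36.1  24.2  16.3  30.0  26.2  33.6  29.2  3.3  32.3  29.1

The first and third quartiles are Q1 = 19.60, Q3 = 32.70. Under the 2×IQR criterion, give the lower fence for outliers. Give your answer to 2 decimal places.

-6.60

IQR = Q3 − Q1 = 32.70 − 19.60 = 13.10.
Lower fence = Q1 − 2·IQR = 19.60 − 26.20 = -6.60.
Upper fence = Q3 + 2·IQR = 32.70 + 26.20 = 58.90.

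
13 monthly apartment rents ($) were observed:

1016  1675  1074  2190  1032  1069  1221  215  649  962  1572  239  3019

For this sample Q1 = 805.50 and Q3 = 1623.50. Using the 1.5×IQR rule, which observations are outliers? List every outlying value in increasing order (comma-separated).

3019

IQR = Q3 − Q1 = 1623.50 − 805.50 = 818.00.
Lower fence = Q1 − 1.5·IQR = 805.50 − 1227.00 = -421.50.
Upper fence = Q3 + 1.5·IQR = 1623.50 + 1227.00 = 2850.50.
3019 > 2850.50 → outlier.
All remaining values lie within [-421.50, 2850.50].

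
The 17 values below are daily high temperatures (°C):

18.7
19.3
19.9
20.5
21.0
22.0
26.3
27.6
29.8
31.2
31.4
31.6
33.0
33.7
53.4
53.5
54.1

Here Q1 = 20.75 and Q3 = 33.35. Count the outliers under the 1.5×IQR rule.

IQR = 12.60; fences at 20.75 − 18.90 = 1.85 and 33.35 + 18.90 = 52.25.
Outside the cutoffs: 53.4, 53.5, 54.1.

3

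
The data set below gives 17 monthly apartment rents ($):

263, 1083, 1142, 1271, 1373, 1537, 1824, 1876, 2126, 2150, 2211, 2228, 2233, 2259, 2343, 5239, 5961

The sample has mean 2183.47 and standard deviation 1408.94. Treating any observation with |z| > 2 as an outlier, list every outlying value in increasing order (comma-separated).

Cutoffs at x̄ ± 2s: 2183.47 ± 2·1408.94 = [-634.41, 5001.35].
5239: z = 2.17, |z| > 2 → outlier.
5961: z = 2.68, |z| > 2 → outlier.
Every other value lies within [-634.41, 5001.35].

5239, 5961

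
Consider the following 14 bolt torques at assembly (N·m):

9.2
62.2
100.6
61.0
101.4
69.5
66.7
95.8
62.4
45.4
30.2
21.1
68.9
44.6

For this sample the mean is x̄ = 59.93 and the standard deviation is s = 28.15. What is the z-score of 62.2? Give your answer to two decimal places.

0.08

z = (62.2 − 59.93) / 28.15 = 0.08.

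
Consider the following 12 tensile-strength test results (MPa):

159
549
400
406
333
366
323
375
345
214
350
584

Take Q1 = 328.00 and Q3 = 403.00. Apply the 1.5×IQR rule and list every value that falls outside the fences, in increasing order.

IQR = Q3 − Q1 = 403.00 − 328.00 = 75.00.
Lower fence = Q1 − 1.5·IQR = 328.00 − 112.50 = 215.50.
Upper fence = Q3 + 1.5·IQR = 403.00 + 112.50 = 515.50.
159 < 215.50 → outlier.
214 < 215.50 → outlier.
549 > 515.50 → outlier.
584 > 515.50 → outlier.
All remaining values lie within [215.50, 515.50].

159, 214, 549, 584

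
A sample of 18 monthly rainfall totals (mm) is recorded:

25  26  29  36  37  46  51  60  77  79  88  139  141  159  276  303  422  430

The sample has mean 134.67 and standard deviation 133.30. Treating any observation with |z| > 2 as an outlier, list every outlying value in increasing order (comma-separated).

Cutoffs at x̄ ± 2s: 134.67 ± 2·133.30 = [-131.93, 401.27].
422: z = 2.16, |z| > 2 → outlier.
430: z = 2.22, |z| > 2 → outlier.
Every other value lies within [-131.93, 401.27].

422, 430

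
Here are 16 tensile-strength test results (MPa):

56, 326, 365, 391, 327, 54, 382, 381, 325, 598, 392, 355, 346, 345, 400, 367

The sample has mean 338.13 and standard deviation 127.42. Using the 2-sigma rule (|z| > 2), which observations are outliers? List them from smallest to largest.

54, 56, 598

Cutoffs at x̄ ± 2s: 338.13 ± 2·127.42 = [83.29, 592.97].
54: z = -2.23, |z| > 2 → outlier.
56: z = -2.21, |z| > 2 → outlier.
598: z = 2.04, |z| > 2 → outlier.
Every other value lies within [83.29, 592.97].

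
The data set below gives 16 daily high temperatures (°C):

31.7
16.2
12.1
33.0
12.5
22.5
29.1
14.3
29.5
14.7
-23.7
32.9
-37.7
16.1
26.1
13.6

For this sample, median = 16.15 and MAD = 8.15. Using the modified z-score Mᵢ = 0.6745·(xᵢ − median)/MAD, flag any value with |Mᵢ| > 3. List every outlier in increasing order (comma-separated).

-37.7, -23.7

|Mᵢ| > 3 ⇔ |xᵢ − 16.15| > 3·8.15/0.6745 = 36.25.
So outliers lie outside [-20.10, 52.40].
-37.7: M = -4.46 → outlier.
-23.7: M = -3.30 → outlier.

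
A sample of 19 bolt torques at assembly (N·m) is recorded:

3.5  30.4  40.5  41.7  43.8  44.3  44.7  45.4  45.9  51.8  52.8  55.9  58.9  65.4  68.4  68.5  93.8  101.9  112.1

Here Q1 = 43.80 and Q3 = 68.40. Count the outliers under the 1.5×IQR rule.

2

IQR = 24.60; fences at 43.80 − 36.90 = 6.90 and 68.40 + 36.90 = 105.30.
Outside the cutoffs: 3.5, 112.1.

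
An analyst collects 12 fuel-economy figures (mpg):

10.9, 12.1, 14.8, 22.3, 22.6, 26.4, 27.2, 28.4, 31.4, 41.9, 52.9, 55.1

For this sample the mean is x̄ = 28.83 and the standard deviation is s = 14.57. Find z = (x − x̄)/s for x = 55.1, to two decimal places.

z = (55.1 − 28.83) / 14.57 = 1.80.

1.80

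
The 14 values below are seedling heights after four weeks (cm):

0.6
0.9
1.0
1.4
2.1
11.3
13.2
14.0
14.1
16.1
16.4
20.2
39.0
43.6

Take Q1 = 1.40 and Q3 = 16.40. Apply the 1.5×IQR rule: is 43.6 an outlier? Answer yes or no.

IQR = Q3 − Q1 = 16.40 − 1.40 = 15.00.
Lower fence = Q1 − 1.5·IQR = 1.40 − 22.50 = -21.10.
Upper fence = Q3 + 1.5·IQR = 16.40 + 22.50 = 38.90.
43.6 lies above the upper fence.

yes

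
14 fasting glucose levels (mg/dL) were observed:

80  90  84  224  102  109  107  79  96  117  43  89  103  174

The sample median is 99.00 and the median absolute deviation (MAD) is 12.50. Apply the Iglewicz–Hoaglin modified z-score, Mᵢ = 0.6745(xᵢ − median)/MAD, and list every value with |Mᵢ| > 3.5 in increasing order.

174, 224

|Mᵢ| > 3.5 ⇔ |xᵢ − 99.00| > 3.5·12.50/0.6745 = 64.86.
So outliers lie outside [34.14, 163.86].
174: M = 4.05 → outlier.
224: M = 6.75 → outlier.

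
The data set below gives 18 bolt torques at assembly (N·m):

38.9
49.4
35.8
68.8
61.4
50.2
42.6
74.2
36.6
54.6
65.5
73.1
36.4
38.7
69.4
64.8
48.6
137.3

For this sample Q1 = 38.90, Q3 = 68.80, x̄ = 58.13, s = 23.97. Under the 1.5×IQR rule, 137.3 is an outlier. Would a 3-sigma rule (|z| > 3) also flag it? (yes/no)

yes

z = (137.3 − 58.13) / 23.97 = 3.30.
|z| = 3.30 > 3.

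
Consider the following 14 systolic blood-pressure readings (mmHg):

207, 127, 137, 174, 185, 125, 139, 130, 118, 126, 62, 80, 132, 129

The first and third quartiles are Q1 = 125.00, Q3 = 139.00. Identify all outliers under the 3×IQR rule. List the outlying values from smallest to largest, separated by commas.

62, 80, 185, 207

IQR = Q3 − Q1 = 139.00 − 125.00 = 14.00.
Lower fence = Q1 − 3·IQR = 125.00 − 42.00 = 83.00.
Upper fence = Q3 + 3·IQR = 139.00 + 42.00 = 181.00.
62 < 83.00 → outlier.
80 < 83.00 → outlier.
185 > 181.00 → outlier.
207 > 181.00 → outlier.
All remaining values lie within [83.00, 181.00].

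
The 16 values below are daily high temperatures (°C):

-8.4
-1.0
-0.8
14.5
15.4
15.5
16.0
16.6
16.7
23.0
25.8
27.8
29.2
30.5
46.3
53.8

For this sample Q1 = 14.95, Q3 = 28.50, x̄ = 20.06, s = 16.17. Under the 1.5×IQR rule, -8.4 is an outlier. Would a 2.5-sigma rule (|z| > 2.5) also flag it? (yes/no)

z = (-8.4 − 20.06) / 16.17 = -1.76.
|z| = 1.76 ≤ 2.5.

no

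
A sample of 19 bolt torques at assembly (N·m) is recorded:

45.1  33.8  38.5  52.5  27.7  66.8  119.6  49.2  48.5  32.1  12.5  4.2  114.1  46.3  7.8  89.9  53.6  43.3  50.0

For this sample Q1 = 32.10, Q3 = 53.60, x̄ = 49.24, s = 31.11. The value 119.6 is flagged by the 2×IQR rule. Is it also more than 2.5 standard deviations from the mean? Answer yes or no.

no

z = (119.6 − 49.24) / 31.11 = 2.26.
|z| = 2.26 ≤ 2.5.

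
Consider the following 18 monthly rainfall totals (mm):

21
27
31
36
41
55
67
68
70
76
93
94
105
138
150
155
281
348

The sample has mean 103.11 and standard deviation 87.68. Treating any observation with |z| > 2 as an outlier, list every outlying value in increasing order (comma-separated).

Cutoffs at x̄ ± 2s: 103.11 ± 2·87.68 = [-72.25, 278.47].
281: z = 2.03, |z| > 2 → outlier.
348: z = 2.79, |z| > 2 → outlier.
Every other value lies within [-72.25, 278.47].

281, 348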